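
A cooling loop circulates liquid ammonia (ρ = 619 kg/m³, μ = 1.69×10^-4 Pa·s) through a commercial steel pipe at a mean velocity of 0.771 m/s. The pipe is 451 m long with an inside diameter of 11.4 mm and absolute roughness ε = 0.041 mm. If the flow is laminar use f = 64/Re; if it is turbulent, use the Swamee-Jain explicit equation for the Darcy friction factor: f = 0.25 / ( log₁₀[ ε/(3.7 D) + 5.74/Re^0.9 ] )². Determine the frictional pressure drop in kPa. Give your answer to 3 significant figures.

Reynolds number Re = ρVD/μ = 619 · 0.771 · 0.0114 / 0.000169 = 3.219e+04.
Re > 4000 → turbulent. Relative roughness ε/D = 4.1e-05/0.0114 = 0.0036. Swamee-Jain: f = 0.25/(log₁₀[0.0036/3.7 + 5.74/3.219e+04^0.9])² = 0.25/(log₁₀[0.000972 + 0.000503])² = 0.25/(-2.831)² = 0.03119.
Darcy-Weisbach: ΔP = f(L/D)(ρV²/2) = 0.03119·(451/0.0114)·(619·0.771²/2) = 0.03119·3.956e+04·184 = 2.27e+05 Pa.
ΔP = 2.27e+05 Pa = 227 kPa.

ΔP ≈ 227 kPa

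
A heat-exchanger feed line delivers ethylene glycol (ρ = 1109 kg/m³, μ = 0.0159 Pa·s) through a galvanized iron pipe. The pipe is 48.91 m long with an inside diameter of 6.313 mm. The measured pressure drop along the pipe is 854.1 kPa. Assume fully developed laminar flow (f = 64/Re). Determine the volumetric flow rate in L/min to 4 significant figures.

Q ≈ 2.569 L/min

For laminar flow, f = 64/Re with Re = ρVD/μ, so Darcy-Weisbach reduces to ΔP = 32μLV/D². Solving for V: V = ΔP·D²/(32μL) = 8.541e+05·(0.006313)²/(32·0.0159·48.91) = 1.368 m/s.
Check: Re = ρVD/μ = 1109·1.368·0.006313/0.0159 = 602.3 < 2300, so the laminar assumption holds.
Q = V·A = 1.368·(π/4·0.006313²) = 4.282e-05 m³/s = 2.569 L/min.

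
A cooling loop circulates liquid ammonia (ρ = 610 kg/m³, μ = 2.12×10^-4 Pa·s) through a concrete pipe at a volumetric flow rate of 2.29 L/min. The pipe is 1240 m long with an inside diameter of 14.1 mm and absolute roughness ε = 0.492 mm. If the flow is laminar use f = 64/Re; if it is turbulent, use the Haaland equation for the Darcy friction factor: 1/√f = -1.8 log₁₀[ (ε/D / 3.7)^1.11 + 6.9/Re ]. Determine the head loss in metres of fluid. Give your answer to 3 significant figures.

h_f ≈ 17.1 m

Q = 2.29 L/min = 2.29/60000 = 3.817e-05 m³/s.
Cross-sectional area A = πD²/4 = π(0.0141)²/4 = 0.0001561 m²; mean velocity V = Q/A = 3.817e-05/0.0001561 = 0.2444 m/s.
Reynolds number Re = ρVD/μ = 610 · 0.2444 · 0.0141 / 0.000212 = 9917.
Re > 4000 → turbulent. Relative roughness ε/D = 0.000492/0.0141 = 0.0349. Haaland: 1/√f = -1.8 log₁₀[(0.0349/3.7)^1.11 + 6.9/9917] = -1.8 log₁₀[0.00565 + 0.000696] = 3.956, so f = 0.0639.
Darcy-Weisbach: ΔP = f(L/D)(ρV²/2) = 0.0639·(1240/0.0141)·(610·0.2444²/2) = 0.0639·8.794e+04·18.22 = 1.024e+05 Pa.
Head loss h_f = ΔP/(ρg) = 1.024e+05/(610·9.81) = 17.1 m.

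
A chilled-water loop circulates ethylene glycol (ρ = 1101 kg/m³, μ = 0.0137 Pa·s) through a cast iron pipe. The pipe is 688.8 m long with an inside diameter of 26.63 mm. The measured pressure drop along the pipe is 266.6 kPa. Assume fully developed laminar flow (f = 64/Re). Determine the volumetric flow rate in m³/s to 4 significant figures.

For laminar flow, f = 64/Re with Re = ρVD/μ, so Darcy-Weisbach reduces to ΔP = 32μLV/D². Solving for V: V = ΔP·D²/(32μL) = 2.666e+05·(0.02663)²/(32·0.0137·688.8) = 0.6261 m/s.
Check: Re = ρVD/μ = 1101·0.6261·0.02663/0.0137 = 1340 < 2300, so the laminar assumption holds.
Q = V·A = 0.6261·(π/4·0.02663²) = 0.0003487 m³/s = 3.487×10^-4 m³/s.

Q ≈ 3.487×10^-4 m³/s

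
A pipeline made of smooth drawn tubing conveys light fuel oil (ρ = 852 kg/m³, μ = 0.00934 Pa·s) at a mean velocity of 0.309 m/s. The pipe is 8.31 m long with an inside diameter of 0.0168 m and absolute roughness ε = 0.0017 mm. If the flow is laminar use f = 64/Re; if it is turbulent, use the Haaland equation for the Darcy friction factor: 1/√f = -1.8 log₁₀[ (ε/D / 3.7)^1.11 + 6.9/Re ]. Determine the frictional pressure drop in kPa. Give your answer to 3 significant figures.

Reynolds number Re = ρVD/μ = 852 · 0.309 · 0.0168 / 0.00934 = 473.5.
Re < 2300 → laminar flow, so f = 64/Re = 64/473.5 = 0.1352 (the turbulent correlation is not needed).
Darcy-Weisbach: ΔP = f(L/D)(ρV²/2) = 0.1352·(8.31/0.0168)·(852·0.309²/2) = 0.1352·494.6·40.67 = 2719 Pa.
ΔP = 2719 Pa = 2.72 kPa.

ΔP ≈ 2.72 kPa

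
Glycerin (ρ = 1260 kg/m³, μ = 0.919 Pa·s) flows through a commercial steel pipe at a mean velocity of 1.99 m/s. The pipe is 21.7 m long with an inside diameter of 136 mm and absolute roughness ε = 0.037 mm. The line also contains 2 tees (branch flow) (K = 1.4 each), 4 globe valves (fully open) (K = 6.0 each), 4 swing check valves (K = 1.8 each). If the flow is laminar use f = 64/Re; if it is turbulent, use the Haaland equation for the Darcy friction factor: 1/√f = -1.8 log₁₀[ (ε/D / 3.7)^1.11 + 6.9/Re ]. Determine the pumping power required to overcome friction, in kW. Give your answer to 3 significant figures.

P ≈ 4.44 kW

Reynolds number Re = ρVD/μ = 1260 · 1.99 · 0.136 / 0.919 = 371.1.
Re < 2300 → laminar flow, so f = 64/Re = 64/371.1 = 0.1725 (the turbulent correlation is not needed).
Total minor-loss coefficient ΣK = 2·1.4 + 4·6 + 4·1.8 = 34.
ΔP = [f·L/D + ΣK]·(ρV²/2) = [0.1725·21.7/0.136 + 34]·(1260·1.99²/2) = [27.52 + 34]·2495 = 1.535e+05 Pa.
Q = V·A = 1.99·0.01453 = 0.02891 m³/s.
Pumping power P = QΔP = 0.02891·1.535e+05 = 4437 W = 4.44 kW.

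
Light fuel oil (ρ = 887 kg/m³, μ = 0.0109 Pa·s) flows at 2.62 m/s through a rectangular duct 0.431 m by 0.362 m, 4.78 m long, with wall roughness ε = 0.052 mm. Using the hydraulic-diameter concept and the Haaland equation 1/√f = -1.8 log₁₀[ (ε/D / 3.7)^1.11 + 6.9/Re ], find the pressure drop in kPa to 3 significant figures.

ΔP ≈ 0.704 kPa

Hydraulic diameter D_h = 4A/P = 4·(0.431·0.362)/(2·(0.431+0.362)) = 0.6241/1.586 = 0.3935 m.
Re = ρVD_h/μ = 887·2.62·0.3935/0.0109 = 8.39e+04.
ε/D_h = 5.2e-05/0.3935 = 0.000132; Haaland gives 1/√f = -1.8 log₁₀[1.16e-05+8.22e-05] = 7.25, so f = 0.01903.
ΔP = f(L/D_h)(ρV²/2) = 0.01903·4.78/0.3935·3044 = 703.6 Pa.
ΔP = 0.704 kPa.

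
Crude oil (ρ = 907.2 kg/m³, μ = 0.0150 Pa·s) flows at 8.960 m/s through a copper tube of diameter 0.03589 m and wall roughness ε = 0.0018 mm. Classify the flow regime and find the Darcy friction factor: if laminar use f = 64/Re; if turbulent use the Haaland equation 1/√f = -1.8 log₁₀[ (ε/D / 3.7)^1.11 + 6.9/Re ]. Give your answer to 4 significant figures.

Re = ρVD/μ = 907.2·8.96·0.03589/0.015 = 1.945e+04.
Re > 4000 → turbulent. ε/D = 1.8e-06/0.03589 = 5.02e-05; Haaland: 1/√f = -1.8 log₁₀[3.95e-06 + 0.000355] = 6.201, so f = 0.026.

f ≈ 0.02600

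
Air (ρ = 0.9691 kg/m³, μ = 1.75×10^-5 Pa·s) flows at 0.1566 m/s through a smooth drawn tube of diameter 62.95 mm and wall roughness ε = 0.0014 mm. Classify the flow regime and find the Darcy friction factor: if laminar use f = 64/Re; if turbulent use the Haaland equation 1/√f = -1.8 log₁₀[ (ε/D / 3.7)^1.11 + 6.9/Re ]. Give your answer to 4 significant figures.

f ≈ 0.1172

Re = ρVD/μ = 0.9691·0.1566·0.06295/1.75e-05 = 545.9.
Re < 2300 → laminar, so f = 64/Re = 0.1172 (roughness is irrelevant in laminar flow).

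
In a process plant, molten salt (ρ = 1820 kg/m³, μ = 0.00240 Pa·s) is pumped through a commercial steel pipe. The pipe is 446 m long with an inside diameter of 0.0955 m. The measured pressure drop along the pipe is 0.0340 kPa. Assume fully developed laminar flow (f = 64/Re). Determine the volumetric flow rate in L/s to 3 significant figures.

For laminar flow, f = 64/Re with Re = ρVD/μ, so Darcy-Weisbach reduces to ΔP = 32μLV/D². Solving for V: V = ΔP·D²/(32μL) = 34·(0.0955)²/(32·0.0024·446) = 0.009053 m/s.
Check: Re = ρVD/μ = 1820·0.009053·0.0955/0.0024 = 655.6 < 2300, so the laminar assumption holds.
Q = V·A = 0.009053·(π/4·0.0955²) = 6.485e-05 m³/s = 0.0648 L/s.

Q ≈ 0.0648 L/s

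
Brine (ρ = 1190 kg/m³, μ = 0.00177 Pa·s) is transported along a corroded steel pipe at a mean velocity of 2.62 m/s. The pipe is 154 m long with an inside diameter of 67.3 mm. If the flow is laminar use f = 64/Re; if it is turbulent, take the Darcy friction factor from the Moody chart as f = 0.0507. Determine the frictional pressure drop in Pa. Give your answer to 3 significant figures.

ΔP ≈ 474000 Pa

Reynolds number Re = ρVD/μ = 1190 · 2.62 · 0.0673 / 0.00177 = 1.185e+05.
Re > 4000 → turbulent; use the Moody-chart value f = 0.0507.
Darcy-Weisbach: ΔP = f(L/D)(ρV²/2) = 0.0507·(154/0.0673)·(1190·2.62²/2) = 0.0507·2288·4084 = 4.738e+05 Pa.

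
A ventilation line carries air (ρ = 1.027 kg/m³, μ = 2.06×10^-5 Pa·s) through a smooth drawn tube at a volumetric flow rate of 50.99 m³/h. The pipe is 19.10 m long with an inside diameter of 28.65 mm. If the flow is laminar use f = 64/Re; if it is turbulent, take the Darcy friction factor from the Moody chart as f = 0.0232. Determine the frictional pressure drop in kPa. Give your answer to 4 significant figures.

Q = 50.99 m³/h = 50.99/3600 = 0.01416 m³/s.
Cross-sectional area A = πD²/4 = π(0.02865)²/4 = 0.0006447 m²; mean velocity V = Q/A = 0.01416/0.0006447 = 21.97 m/s.
Reynolds number Re = ρVD/μ = 1.027 · 21.97 · 0.02865 / 2.06e-05 = 3.138e+04.
Re > 4000 → turbulent; use the Moody-chart value f = 0.0232.
Darcy-Weisbach: ΔP = f(L/D)(ρV²/2) = 0.0232·(19.1/0.02865)·(1.027·21.97²/2) = 0.0232·666.7·247.9 = 3834 Pa.
ΔP = 3834 Pa = 3.834 kPa.

ΔP ≈ 3.834 kPa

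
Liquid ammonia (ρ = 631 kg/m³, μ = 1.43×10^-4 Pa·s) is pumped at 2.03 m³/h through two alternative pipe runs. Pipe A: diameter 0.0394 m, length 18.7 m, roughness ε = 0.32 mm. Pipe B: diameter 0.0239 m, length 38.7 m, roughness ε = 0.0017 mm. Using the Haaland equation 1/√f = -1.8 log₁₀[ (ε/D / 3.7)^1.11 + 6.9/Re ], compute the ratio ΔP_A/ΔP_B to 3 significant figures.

Pipe A: V = Q/A = 0.0005639/0.001219 = 0.4625 m/s; Re = 8.041e+04; ε/D = 0.00812; Haaland → f = 0.03623; ΔP_A = f(L/D)(ρV²/2) = 1160 Pa.
Pipe B: V = Q/A = 0.0005639/0.0004486 = 1.257 m/s; Re = 1.326e+05; ε/D = 7.11e-05; Haaland → f = 0.01719; ΔP_B = f(L/D)(ρV²/2) = 1.387e+04 Pa.
ΔP_A/ΔP_B = 1160/1.387e+04 = 0.0836.

ΔP_A/ΔP_B ≈ 0.0836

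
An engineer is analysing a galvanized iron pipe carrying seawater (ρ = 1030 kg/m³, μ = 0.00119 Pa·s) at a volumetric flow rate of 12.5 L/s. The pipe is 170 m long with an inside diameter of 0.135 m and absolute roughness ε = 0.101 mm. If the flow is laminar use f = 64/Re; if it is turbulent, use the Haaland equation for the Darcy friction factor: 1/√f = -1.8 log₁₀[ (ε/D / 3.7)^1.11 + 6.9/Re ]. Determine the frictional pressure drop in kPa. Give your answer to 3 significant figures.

Q = 12.5 L/s = 12.5/1000 = 0.0125 m³/s.
Cross-sectional area A = πD²/4 = π(0.135)²/4 = 0.01431 m²; mean velocity V = Q/A = 0.0125/0.01431 = 0.8733 m/s.
Reynolds number Re = ρVD/μ = 1030 · 0.8733 · 0.135 / 0.00119 = 1.02e+05.
Re > 4000 → turbulent. Relative roughness ε/D = 0.000101/0.135 = 0.000748. Haaland: 1/√f = -1.8 log₁₀[(0.000748/3.7)^1.11 + 6.9/1.02e+05] = -1.8 log₁₀[7.93e-05 + 6.76e-05] = 6.899, so f = 0.02101.
Darcy-Weisbach: ΔP = f(L/D)(ρV²/2) = 0.02101·(170/0.135)·(1030·0.8733²/2) = 0.02101·1259·392.7 = 1.039e+04 Pa.
ΔP = 1.039e+04 Pa = 10.4 kPa.

ΔP ≈ 10.4 kPa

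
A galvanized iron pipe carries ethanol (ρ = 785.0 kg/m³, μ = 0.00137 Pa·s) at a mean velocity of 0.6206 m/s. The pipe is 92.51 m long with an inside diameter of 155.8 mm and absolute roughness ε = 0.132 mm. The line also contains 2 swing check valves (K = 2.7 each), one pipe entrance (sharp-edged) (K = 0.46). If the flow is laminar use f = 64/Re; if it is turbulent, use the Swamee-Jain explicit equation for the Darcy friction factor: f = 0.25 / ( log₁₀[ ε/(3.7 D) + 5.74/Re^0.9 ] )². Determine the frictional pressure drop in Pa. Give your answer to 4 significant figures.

ΔP ≈ 2985 Pa

Reynolds number Re = ρVD/μ = 785 · 0.6206 · 0.1558 / 0.00137 = 5.54e+04.
Re > 4000 → turbulent. Relative roughness ε/D = 0.000132/0.1558 = 0.000847. Swamee-Jain: f = 0.25/(log₁₀[0.000847/3.7 + 5.74/5.54e+04^0.9])² = 0.25/(log₁₀[0.000229 + 0.000309])² = 0.25/(-3.269)² = 0.02339.
Total minor-loss coefficient ΣK = 2·2.7 + 1·0.46 = 5.86.
ΔP = [f·L/D + ΣK]·(ρV²/2) = [0.02339·92.51/0.1558 + 5.86]·(785·0.6206²/2) = [13.89 + 5.86]·151.2 = 2985 Pa.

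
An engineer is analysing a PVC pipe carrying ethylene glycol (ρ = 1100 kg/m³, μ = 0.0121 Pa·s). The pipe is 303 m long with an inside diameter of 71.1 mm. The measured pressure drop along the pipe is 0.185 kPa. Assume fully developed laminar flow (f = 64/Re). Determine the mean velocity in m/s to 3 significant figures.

V ≈ 0.00797 m/s

For laminar flow, f = 64/Re with Re = ρVD/μ, so Darcy-Weisbach reduces to ΔP = 32μLV/D². Solving for V: V = ΔP·D²/(32μL) = 185·(0.0711)²/(32·0.0121·303) = 0.007971 m/s.
Check: Re = ρVD/μ = 1100·0.007971·0.0711/0.0121 = 51.52 < 2300, so the laminar assumption holds.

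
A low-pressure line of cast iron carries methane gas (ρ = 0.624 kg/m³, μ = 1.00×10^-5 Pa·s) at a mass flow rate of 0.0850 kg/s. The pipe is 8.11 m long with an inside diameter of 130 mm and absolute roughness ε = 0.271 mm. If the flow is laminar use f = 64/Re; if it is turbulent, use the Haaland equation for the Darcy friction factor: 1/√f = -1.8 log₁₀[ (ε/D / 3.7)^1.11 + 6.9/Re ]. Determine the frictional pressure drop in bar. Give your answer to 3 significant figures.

ΔP ≈ 5.22×10^-4 bar

A = πD²/4 = π(0.13)²/4 = 0.01327 m²; mean velocity V = ṁ/(ρA) = 0.085/(0.624 · 0.01327) = 10.26 m/s.
Reynolds number Re = ρVD/μ = 0.624 · 10.26 · 0.13 / 1e-05 = 8.325e+04.
Re > 4000 → turbulent. Relative roughness ε/D = 0.000271/0.13 = 0.00208. Haaland: 1/√f = -1.8 log₁₀[(0.00208/3.7)^1.11 + 6.9/8.325e+04] = -1.8 log₁₀[0.000247 + 8.29e-05] = 6.266, so f = 0.02547.
Darcy-Weisbach: ΔP = f(L/D)(ρV²/2) = 0.02547·(8.11/0.13)·(0.624·10.26²/2) = 0.02547·62.38·32.86 = 52.21 Pa.
ΔP = 52.21 Pa = 5.22×10^-4 bar.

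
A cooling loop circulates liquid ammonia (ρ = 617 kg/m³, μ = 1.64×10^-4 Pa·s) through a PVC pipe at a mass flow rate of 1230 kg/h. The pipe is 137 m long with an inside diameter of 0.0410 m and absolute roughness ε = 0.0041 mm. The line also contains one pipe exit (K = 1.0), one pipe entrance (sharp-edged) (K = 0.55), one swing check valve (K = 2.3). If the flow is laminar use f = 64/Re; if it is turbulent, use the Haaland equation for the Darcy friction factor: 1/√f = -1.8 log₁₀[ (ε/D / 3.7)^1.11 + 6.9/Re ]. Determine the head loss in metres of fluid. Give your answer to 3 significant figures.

h_f ≈ 0.631 m

ṁ = 1230 kg/h = 1230/3600 = 0.3417 kg/s.
A = πD²/4 = π(0.041)²/4 = 0.00132 m²; mean velocity V = ṁ/(ρA) = 0.3417/(617 · 0.00132) = 0.4194 m/s.
Reynolds number Re = ρVD/μ = 617 · 0.4194 · 0.041 / 0.000164 = 6.47e+04.
Re > 4000 → turbulent. Relative roughness ε/D = 4.1e-06/0.041 = 0.0001. Haaland: 1/√f = -1.8 log₁₀[(0.0001/3.7)^1.11 + 6.9/6.47e+04] = -1.8 log₁₀[8.5e-06 + 0.000107] = 7.09, so f = 0.01989.
Total minor-loss coefficient ΣK = 1·1 + 1·0.55 + 1·2.3 = 3.85.
ΔP = [f·L/D + ΣK]·(ρV²/2) = [0.01989·137/0.041 + 3.85]·(617·0.4194²/2) = [66.48 + 3.85]·54.27 = 3817 Pa.
Head loss h_f = ΔP/(ρg) = 3817/(617·9.81) = 0.631 m.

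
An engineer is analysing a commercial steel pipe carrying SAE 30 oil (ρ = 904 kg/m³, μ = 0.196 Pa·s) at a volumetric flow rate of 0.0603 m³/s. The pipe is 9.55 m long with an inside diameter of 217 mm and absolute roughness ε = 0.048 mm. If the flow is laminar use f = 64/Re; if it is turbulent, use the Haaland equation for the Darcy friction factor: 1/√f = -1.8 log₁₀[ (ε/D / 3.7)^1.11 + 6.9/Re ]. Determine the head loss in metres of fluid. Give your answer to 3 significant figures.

Cross-sectional area A = πD²/4 = π(0.217)²/4 = 0.03698 m²; mean velocity V = Q/A = 0.0603/0.03698 = 1.63 m/s.
Reynolds number Re = ρVD/μ = 904 · 1.63 · 0.217 / 0.196 = 1632.
Re < 2300 → laminar flow, so f = 64/Re = 64/1632 = 0.03922 (the turbulent correlation is not needed).
Darcy-Weisbach: ΔP = f(L/D)(ρV²/2) = 0.03922·(9.55/0.217)·(904·1.63²/2) = 0.03922·44.01·1202 = 2074 Pa.
Head loss h_f = ΔP/(ρg) = 2074/(904·9.81) = 0.234 m.

h_f ≈ 0.234 m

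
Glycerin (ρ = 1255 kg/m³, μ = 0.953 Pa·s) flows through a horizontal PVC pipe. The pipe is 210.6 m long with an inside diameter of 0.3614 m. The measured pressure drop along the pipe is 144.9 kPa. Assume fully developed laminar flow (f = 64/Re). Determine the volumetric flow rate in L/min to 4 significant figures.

For laminar flow, f = 64/Re with Re = ρVD/μ, so Darcy-Weisbach reduces to ΔP = 32μLV/D². Solving for V: V = ΔP·D²/(32μL) = 1.449e+05·(0.3614)²/(32·0.953·210.6) = 2.947 m/s.
Check: Re = ρVD/μ = 1255·2.947·0.3614/0.953 = 1402 < 2300, so the laminar assumption holds.
Q = V·A = 2.947·(π/4·0.3614²) = 0.3023 m³/s = 18140 L/min.

Q ≈ 18140 L/min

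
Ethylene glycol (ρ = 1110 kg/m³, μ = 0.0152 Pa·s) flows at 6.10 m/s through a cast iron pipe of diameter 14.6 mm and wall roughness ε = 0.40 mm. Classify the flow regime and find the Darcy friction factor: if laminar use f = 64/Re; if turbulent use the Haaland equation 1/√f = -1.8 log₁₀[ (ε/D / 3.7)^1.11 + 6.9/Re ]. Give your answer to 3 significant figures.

f ≈ 0.0599

Re = ρVD/μ = 1110·6.1·0.0146/0.0152 = 6504.
Re > 4000 → turbulent. ε/D = 0.0004/0.0146 = 0.0274; Haaland: 1/√f = -1.8 log₁₀[0.00432 + 0.00106] = 4.085, so f = 0.05993.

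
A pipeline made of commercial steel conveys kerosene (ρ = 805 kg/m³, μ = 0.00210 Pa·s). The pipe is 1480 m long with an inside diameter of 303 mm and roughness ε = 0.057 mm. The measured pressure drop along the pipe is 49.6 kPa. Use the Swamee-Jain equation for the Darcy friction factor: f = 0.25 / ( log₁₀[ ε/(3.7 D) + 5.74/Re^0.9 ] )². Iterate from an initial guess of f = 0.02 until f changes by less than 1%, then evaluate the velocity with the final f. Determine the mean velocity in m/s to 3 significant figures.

V ≈ 1.18 m/s

Rearranging Darcy-Weisbach: V = √(2·ΔP·D/(f·L·ρ)). With ε/D = 5.7e-05/0.303 = 0.000188, iterate starting from f = 0.02:
  f = 0.02 → V = √(2·4.96e+04·0.303/(0.02·1480·805)) = 1.123 m/s; Re = ρVD/μ = 1.305e+05; f → 0.01814
  f = 0.01814 → V = 1.179 m/s; Re = 1.37e+05; f → 0.018
Converged (Δf/f < 1%). With the final f = 0.018: V = √(2·4.96e+04·0.303/(0.018·1480·805)) = 1.184 m/s.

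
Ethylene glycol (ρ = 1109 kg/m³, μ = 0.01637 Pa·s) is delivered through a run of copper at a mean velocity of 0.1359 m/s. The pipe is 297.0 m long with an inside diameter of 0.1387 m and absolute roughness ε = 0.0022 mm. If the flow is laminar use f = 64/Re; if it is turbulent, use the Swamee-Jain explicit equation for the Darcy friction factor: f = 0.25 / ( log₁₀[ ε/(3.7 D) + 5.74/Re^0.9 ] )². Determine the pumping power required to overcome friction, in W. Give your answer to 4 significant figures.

P ≈ 2.257 W

Reynolds number Re = ρVD/μ = 1109 · 0.1359 · 0.1387 / 0.0164 = 1277.
Re < 2300 → laminar flow, so f = 64/Re = 64/1277 = 0.05012 (the turbulent correlation is not needed).
Darcy-Weisbach: ΔP = f(L/D)(ρV²/2) = 0.05012·(297/0.1387)·(1109·0.1359²/2) = 0.05012·2141·10.24 = 1099 Pa.
Q = V·A = 0.1359·0.01511 = 0.002053 m³/s.
Pumping power P = QΔP = 0.002053·1099 = 2.2568 W = 2.257 W.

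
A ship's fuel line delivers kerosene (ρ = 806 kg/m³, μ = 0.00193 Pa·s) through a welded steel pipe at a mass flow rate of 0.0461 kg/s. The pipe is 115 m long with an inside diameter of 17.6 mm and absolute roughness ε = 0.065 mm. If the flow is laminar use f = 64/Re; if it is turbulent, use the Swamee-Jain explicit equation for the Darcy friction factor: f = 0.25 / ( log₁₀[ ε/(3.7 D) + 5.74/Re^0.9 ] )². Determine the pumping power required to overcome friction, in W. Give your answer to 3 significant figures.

A = πD²/4 = π(0.0176)²/4 = 0.0002433 m²; mean velocity V = ṁ/(ρA) = 0.0461/(806 · 0.0002433) = 0.2351 m/s.
Reynolds number Re = ρVD/μ = 806 · 0.2351 · 0.0176 / 0.00193 = 1728.
Re < 2300 → laminar flow, so f = 64/Re = 64/1728 = 0.03704 (the turbulent correlation is not needed).
Darcy-Weisbach: ΔP = f(L/D)(ρV²/2) = 0.03704·(115/0.0176)·(806·0.2351²/2) = 0.03704·6534·22.27 = 5391 Pa.
Q = ṁ/ρ = 0.0461/806 = 5.72e-05 m³/s.
Pumping power P = QΔP = 5.72e-05·5391 = 0.3083 W = 0.308 W.

P ≈ 0.308 W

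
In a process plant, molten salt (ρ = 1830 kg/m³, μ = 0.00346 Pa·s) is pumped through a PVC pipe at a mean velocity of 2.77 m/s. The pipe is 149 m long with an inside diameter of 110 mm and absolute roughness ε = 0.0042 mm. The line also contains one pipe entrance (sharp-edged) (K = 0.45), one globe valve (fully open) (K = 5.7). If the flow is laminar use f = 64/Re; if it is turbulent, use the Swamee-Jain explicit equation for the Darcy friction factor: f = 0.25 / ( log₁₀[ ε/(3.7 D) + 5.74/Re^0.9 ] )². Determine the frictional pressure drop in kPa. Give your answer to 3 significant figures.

Reynolds number Re = ρVD/μ = 1830 · 2.77 · 0.11 / 0.00346 = 1.612e+05.
Re > 4000 → turbulent. Relative roughness ε/D = 4.2e-06/0.11 = 3.82e-05. Swamee-Jain: f = 0.25/(log₁₀[3.82e-05/3.7 + 5.74/1.612e+05^0.9])² = 0.25/(log₁₀[1.03e-05 + 0.000118])² = 0.25/(-3.891)² = 0.01651.
Total minor-loss coefficient ΣK = 1·0.45 + 1·5.7 = 6.15.
ΔP = [f·L/D + ΣK]·(ρV²/2) = [0.01651·149/0.11 + 6.15]·(1830·2.77²/2) = [22.36 + 6.15]·7021 = 2.002e+05 Pa.
ΔP = 2.002e+05 Pa = 200 kPa.

ΔP ≈ 200 kPa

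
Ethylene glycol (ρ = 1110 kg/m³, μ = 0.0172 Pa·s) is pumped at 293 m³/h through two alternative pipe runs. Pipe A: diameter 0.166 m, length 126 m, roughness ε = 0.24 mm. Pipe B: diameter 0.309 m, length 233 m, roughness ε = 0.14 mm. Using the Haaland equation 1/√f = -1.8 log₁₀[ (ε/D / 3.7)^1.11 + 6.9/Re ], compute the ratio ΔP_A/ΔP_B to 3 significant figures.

Pipe A: V = Q/A = 0.08139/0.02164 = 3.761 m/s; Re = 4.029e+04; ε/D = 0.00145; Haaland → f = 0.02558; ΔP_A = f(L/D)(ρV²/2) = 1.524e+05 Pa.
Pipe B: V = Q/A = 0.08139/0.07499 = 1.085 m/s; Re = 2.164e+04; ε/D = 0.000453; Haaland → f = 0.0261; ΔP_B = f(L/D)(ρV²/2) = 1.287e+04 Pa.
ΔP_A/ΔP_B = 1.524e+05/1.287e+04 = 11.8.

ΔP_A/ΔP_B ≈ 11.8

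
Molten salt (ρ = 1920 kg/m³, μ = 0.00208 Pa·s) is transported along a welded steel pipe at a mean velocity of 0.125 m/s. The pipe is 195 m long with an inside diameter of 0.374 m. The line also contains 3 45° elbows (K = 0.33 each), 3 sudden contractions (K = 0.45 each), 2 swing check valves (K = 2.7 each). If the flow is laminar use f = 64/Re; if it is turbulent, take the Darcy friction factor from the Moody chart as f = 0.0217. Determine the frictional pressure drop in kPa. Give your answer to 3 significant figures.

ΔP ≈ 0.286 kPa

Reynolds number Re = ρVD/μ = 1920 · 0.125 · 0.374 / 0.00208 = 4.315e+04.
Re > 4000 → turbulent; use the Moody-chart value f = 0.0217.
Total minor-loss coefficient ΣK = 3·0.33 + 3·0.45 + 2·2.7 = 7.74.
ΔP = [f·L/D + ΣK]·(ρV²/2) = [0.0217·195/0.374 + 7.74]·(1920·0.125²/2) = [11.31 + 7.74]·15 = 285.8 Pa.
ΔP = 285.8 Pa = 0.286 kPa.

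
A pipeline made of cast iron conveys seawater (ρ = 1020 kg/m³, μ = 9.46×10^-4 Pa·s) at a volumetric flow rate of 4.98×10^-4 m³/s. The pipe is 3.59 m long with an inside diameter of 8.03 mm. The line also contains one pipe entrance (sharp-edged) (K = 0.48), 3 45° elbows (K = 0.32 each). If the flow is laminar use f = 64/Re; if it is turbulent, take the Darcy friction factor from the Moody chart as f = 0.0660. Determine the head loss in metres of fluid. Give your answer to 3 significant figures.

Cross-sectional area A = πD²/4 = π(0.00803)²/4 = 5.064e-05 m²; mean velocity V = Q/A = 0.000498/5.064e-05 = 9.834 m/s.
Reynolds number Re = ρVD/μ = 1020 · 9.834 · 0.00803 / 0.000946 = 8.514e+04.
Re > 4000 → turbulent; use the Moody-chart value f = 0.0660.
Total minor-loss coefficient ΣK = 1·0.48 + 3·0.32 = 1.44.
ΔP = [f·L/D + ΣK]·(ρV²/2) = [0.066·3.59/0.00803 + 1.44]·(1020·9.834²/2) = [29.51 + 1.44]·4.932e+04 = 1.526e+06 Pa.
Head loss h_f = ΔP/(ρg) = 1.526e+06/(1020·9.81) = 153 m.

h_f ≈ 153 m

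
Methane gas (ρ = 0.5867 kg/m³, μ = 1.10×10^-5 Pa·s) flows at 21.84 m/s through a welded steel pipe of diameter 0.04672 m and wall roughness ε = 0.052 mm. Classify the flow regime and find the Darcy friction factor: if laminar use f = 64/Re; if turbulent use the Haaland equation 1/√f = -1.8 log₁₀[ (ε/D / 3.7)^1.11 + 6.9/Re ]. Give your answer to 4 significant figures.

f ≈ 0.02379

Re = ρVD/μ = 0.5867·21.84·0.04672/1.1e-05 = 5.442e+04.
Re > 4000 → turbulent. ε/D = 5.2e-05/0.04672 = 0.00111; Haaland: 1/√f = -1.8 log₁₀[0.000123 + 0.000127] = 6.483, so f = 0.02379.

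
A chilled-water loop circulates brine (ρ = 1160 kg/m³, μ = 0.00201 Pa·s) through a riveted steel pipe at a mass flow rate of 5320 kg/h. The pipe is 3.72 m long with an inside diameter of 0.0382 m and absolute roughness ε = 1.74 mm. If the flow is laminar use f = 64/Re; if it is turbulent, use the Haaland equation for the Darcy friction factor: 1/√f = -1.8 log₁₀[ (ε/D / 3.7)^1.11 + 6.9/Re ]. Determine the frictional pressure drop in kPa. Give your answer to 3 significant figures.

ṁ = 5320 kg/h = 5320/3600 = 1.478 kg/s.
A = πD²/4 = π(0.0382)²/4 = 0.001146 m²; mean velocity V = ṁ/(ρA) = 1.478/(1160 · 0.001146) = 1.112 m/s.
Reynolds number Re = ρVD/μ = 1160 · 1.112 · 0.0382 / 0.00201 = 2.451e+04.
Re > 4000 → turbulent. Relative roughness ε/D = 0.00174/0.0382 = 0.0455. Haaland: 1/√f = -1.8 log₁₀[(0.0455/3.7)^1.11 + 6.9/2.451e+04] = -1.8 log₁₀[0.00759 + 0.000282] = 3.787, so f = 0.06972.
Darcy-Weisbach: ΔP = f(L/D)(ρV²/2) = 0.06972·(3.72/0.0382)·(1160·1.112²/2) = 0.06972·97.38·716.6 = 4866 Pa.
ΔP = 4866 Pa = 4.87 kPa.

ΔP ≈ 4.87 kPa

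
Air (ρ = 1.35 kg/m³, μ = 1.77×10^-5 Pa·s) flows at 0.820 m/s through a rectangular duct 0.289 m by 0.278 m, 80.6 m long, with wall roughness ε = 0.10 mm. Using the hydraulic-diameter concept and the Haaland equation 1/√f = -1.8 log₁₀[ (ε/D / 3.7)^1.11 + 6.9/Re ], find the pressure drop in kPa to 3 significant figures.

Hydraulic diameter D_h = 4A/P = 4·(0.289·0.278)/(2·(0.289+0.278)) = 0.3214/1.134 = 0.2834 m.
Re = ρVD_h/μ = 1.35·0.82·0.2834/1.77e-05 = 1.772e+04.
ε/D_h = 0.0001/0.2834 = 0.000353; Haaland gives 1/√f = -1.8 log₁₀[3.44e-05+0.000389] = 6.071, so f = 0.02713.
ΔP = f(L/D_h)(ρV²/2) = 0.02713·80.6/0.2834·0.4539 = 3.502 Pa.
ΔP = 0.00350 kPa.

ΔP ≈ 0.00350 kPa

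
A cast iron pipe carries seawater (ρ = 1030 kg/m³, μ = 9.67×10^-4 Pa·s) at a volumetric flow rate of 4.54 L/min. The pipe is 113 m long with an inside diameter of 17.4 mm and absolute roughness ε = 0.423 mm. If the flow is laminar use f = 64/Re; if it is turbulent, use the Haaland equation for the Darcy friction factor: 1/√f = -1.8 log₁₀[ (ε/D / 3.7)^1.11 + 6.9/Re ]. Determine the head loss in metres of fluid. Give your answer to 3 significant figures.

Q = 4.54 L/min = 4.54/60000 = 7.567e-05 m³/s.
Cross-sectional area A = πD²/4 = π(0.0174)²/4 = 0.0002378 m²; mean velocity V = Q/A = 7.567e-05/0.0002378 = 0.3182 m/s.
Reynolds number Re = ρVD/μ = 1030 · 0.3182 · 0.0174 / 0.000967 = 5898.
Re > 4000 → turbulent. Relative roughness ε/D = 0.000423/0.0174 = 0.0243. Haaland: 1/√f = -1.8 log₁₀[(0.0243/3.7)^1.11 + 6.9/5898] = -1.8 log₁₀[0.00378 + 0.00117] = 4.15, so f = 0.05807.
Darcy-Weisbach: ΔP = f(L/D)(ρV²/2) = 0.05807·(113/0.0174)·(1030·0.3182²/2) = 0.05807·6494·52.15 = 1.967e+04 Pa.
Head loss h_f = ΔP/(ρg) = 1.967e+04/(1030·9.81) = 1.95 m.

h_f ≈ 1.95 m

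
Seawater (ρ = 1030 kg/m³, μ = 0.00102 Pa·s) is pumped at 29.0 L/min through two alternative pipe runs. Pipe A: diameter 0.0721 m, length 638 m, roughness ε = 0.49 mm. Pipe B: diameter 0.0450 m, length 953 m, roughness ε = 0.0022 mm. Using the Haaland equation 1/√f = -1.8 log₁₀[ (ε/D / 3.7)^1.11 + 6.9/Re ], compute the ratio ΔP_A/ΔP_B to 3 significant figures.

Pipe A: V = Q/A = 0.0004833/0.004083 = 0.1184 m/s; Re = 8619; ε/D = 0.0068; Haaland → f = 0.04038; ΔP_A = f(L/D)(ρV²/2) = 2579 Pa.
Pipe B: V = Q/A = 0.0004833/0.00159 = 0.3039 m/s; Re = 1.381e+04; ε/D = 4.89e-05; Haaland → f = 0.02838; ΔP_B = f(L/D)(ρV²/2) = 2.858e+04 Pa.
ΔP_A/ΔP_B = 2579/2.858e+04 = 0.0902.

ΔP_A/ΔP_B ≈ 0.0902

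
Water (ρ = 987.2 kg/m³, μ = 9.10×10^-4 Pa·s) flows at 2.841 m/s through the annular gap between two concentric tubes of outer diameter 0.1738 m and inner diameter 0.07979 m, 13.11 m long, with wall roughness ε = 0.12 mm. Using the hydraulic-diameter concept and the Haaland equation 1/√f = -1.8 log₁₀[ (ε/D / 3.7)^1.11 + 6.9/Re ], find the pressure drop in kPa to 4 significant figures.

ΔP ≈ 12.02 kPa

Hydraulic diameter D_h = 4A/P = D_o - D_i = 0.1738 - 0.07979 = 0.09401 m.
Re = ρVD_h/μ = 987.2·2.841·0.09401/0.00091 = 2.897e+05.
ε/D_h = 0.00012/0.09401 = 0.00128; Haaland gives 1/√f = -1.8 log₁₀[0.000144+2.38e-05] = 6.797, so f = 0.02164.
ΔP = f(L/D_h)(ρV²/2) = 0.02164·13.11/0.09401·3984 = 1.202e+04 Pa.
ΔP = 12.02 kPa.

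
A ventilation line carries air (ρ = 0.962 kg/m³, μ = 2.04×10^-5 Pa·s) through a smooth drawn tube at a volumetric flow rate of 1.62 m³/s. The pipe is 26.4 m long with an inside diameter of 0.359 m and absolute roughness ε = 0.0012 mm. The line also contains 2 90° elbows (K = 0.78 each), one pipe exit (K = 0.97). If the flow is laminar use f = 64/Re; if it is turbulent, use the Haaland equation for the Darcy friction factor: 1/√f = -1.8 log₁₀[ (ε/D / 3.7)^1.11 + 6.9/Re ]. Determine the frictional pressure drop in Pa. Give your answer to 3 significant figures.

Cross-sectional area A = πD²/4 = π(0.359)²/4 = 0.1012 m²; mean velocity V = Q/A = 1.62/0.1012 = 16 m/s.
Reynolds number Re = ρVD/μ = 0.962 · 16 · 0.359 / 2.04e-05 = 2.709e+05.
Re > 4000 → turbulent. Relative roughness ε/D = 1.2e-06/0.359 = 3.34e-06. Haaland: 1/√f = -1.8 log₁₀[(3.34e-06/3.7)^1.11 + 6.9/2.709e+05] = -1.8 log₁₀[1.95e-07 + 2.55e-05] = 8.263, so f = 0.01465.
Total minor-loss coefficient ΣK = 2·0.78 + 1·0.97 = 2.53.
ΔP = [f·L/D + ΣK]·(ρV²/2) = [0.01465·26.4/0.359 + 2.53]·(0.962·16²/2) = [1.077 + 2.53]·123.2 = 444.4 Pa.

ΔP ≈ 444 Pa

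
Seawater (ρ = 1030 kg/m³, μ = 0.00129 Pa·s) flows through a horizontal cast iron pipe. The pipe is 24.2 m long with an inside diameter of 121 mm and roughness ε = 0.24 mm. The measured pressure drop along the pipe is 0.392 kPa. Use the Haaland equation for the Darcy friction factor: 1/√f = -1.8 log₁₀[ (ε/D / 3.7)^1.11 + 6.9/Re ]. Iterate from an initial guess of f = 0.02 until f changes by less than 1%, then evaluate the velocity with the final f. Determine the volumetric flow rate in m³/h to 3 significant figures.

Rearranging Darcy-Weisbach: V = √(2·ΔP·D/(f·L·ρ)). With ε/D = 0.00024/0.121 = 0.00198, iterate starting from f = 0.02:
  f = 0.02 → V = √(2·392·0.121/(0.02·24.2·1030)) = 0.4362 m/s; Re = ρVD/μ = 4.214e+04; f → 0.02669
  f = 0.02669 → V = 0.3776 m/s; Re = 3.648e+04; f → 0.02712
  f = 0.02712 → V = 0.3746 m/s; Re = 3.619e+04; f → 0.02715
Converged (Δf/f < 1%). With the final f = 0.02715: V = √(2·392·0.121/(0.02715·24.2·1030)) = 0.3744 m/s.
Q = V·A = 0.3744·(π/4·0.121²) = 0.004306 m³/s = 15.5 m³/h.

Q ≈ 15.5 m³/h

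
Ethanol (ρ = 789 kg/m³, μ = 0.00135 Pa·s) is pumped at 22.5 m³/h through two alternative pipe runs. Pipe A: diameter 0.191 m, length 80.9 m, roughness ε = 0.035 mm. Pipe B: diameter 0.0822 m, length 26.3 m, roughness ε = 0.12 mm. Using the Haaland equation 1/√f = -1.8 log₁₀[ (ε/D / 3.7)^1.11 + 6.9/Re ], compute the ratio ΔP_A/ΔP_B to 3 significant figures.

ΔP_A/ΔP_B ≈ 0.0459

Pipe A: V = Q/A = 0.00625/0.02865 = 0.2181 m/s; Re = 2.435e+04; ε/D = 0.000183; Haaland → f = 0.02487; ΔP_A = f(L/D)(ρV²/2) = 197.7 Pa.
Pipe B: V = Q/A = 0.00625/0.005307 = 1.178 m/s; Re = 5.658e+04; ε/D = 0.00146; Haaland → f = 0.02463; ΔP_B = f(L/D)(ρV²/2) = 4312 Pa.
ΔP_A/ΔP_B = 197.7/4312 = 0.0459.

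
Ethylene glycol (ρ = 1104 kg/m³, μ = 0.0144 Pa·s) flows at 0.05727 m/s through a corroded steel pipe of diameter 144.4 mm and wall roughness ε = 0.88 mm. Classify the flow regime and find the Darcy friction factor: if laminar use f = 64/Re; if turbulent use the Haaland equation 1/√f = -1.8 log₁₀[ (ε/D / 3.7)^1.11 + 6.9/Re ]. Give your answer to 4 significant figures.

f ≈ 0.1009

Re = ρVD/μ = 1104·0.05727·0.1444/0.0144 = 634.
Re < 2300 → laminar, so f = 64/Re = 0.1009 (roughness is irrelevant in laminar flow).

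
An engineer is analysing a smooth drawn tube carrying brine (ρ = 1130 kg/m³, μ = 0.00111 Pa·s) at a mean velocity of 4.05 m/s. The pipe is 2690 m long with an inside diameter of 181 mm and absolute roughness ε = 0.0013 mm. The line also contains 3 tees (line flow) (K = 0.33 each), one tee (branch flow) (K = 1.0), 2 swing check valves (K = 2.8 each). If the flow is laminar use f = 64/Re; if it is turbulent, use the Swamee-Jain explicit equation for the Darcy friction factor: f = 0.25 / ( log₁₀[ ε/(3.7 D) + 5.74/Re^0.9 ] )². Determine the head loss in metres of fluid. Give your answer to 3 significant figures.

h_f ≈ 160 m

Reynolds number Re = ρVD/μ = 1130 · 4.05 · 0.181 / 0.00111 = 7.463e+05.
Re > 4000 → turbulent. Relative roughness ε/D = 1.3e-06/0.181 = 7.18e-06. Swamee-Jain: f = 0.25/(log₁₀[7.18e-06/3.7 + 5.74/7.463e+05^0.9])² = 0.25/(log₁₀[1.94e-06 + 2.97e-05])² = 0.25/(-4.499)² = 0.01235.
Total minor-loss coefficient ΣK = 3·0.33 + 1·1 + 2·2.8 = 7.59.
ΔP = [f·L/D + ΣK]·(ρV²/2) = [0.01235·2690/0.181 + 7.59]·(1130·4.05²/2) = [183.5 + 7.59]·9267 = 1.771e+06 Pa.
Head loss h_f = ΔP/(ρg) = 1.771e+06/(1130·9.81) = 160 m.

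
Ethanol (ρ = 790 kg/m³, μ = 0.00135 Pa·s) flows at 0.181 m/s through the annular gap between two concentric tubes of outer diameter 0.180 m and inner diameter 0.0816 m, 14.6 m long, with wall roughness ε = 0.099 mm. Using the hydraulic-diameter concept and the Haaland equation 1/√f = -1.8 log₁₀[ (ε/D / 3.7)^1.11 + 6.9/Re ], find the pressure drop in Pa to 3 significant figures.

ΔP ≈ 61.2 Pa

Hydraulic diameter D_h = 4A/P = D_o - D_i = 0.18 - 0.0816 = 0.0984 m.
Re = ρVD_h/μ = 790·0.181·0.0984/0.00135 = 1.042e+04.
ε/D_h = 9.9e-05/0.0984 = 0.00101; Haaland gives 1/√f = -1.8 log₁₀[0.00011+0.000662] = 5.602, so f = 0.03186.
ΔP = f(L/D_h)(ρV²/2) = 0.03186·14.6/0.0984·12.94 = 61.18 Pa.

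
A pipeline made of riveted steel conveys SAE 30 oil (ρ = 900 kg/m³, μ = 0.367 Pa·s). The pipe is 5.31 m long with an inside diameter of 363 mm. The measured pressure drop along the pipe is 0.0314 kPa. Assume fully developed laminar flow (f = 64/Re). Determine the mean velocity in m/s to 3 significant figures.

V ≈ 0.0663 m/s

For laminar flow, f = 64/Re with Re = ρVD/μ, so Darcy-Weisbach reduces to ΔP = 32μLV/D². Solving for V: V = ΔP·D²/(32μL) = 31.4·(0.363)²/(32·0.367·5.31) = 0.06635 m/s.
Check: Re = ρVD/μ = 900·0.06635·0.363/0.367 = 59.06 < 2300, so the laminar assumption holds.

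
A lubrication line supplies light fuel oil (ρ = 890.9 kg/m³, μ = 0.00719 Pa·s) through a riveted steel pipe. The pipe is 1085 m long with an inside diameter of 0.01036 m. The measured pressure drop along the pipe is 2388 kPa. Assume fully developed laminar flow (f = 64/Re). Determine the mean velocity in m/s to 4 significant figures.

V ≈ 1.027 m/s

For laminar flow, f = 64/Re with Re = ρVD/μ, so Darcy-Weisbach reduces to ΔP = 32μLV/D². Solving for V: V = ΔP·D²/(32μL) = 2.388e+06·(0.01036)²/(32·0.00719·1085) = 1.027 m/s.
Check: Re = ρVD/μ = 890.9·1.027·0.01036/0.00719 = 1318 < 2300, so the laminar assumption holds.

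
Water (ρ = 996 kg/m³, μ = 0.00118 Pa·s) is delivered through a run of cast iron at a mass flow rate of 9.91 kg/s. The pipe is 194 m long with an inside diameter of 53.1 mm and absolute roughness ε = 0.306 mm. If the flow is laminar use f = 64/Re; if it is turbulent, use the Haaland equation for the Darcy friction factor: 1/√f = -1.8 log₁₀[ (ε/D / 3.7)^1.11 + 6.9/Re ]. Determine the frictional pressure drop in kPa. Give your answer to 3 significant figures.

A = πD²/4 = π(0.0531)²/4 = 0.002215 m²; mean velocity V = ṁ/(ρA) = 9.91/(996 · 0.002215) = 4.493 m/s.
Reynolds number Re = ρVD/μ = 996 · 4.493 · 0.0531 / 0.00118 = 2.014e+05.
Re > 4000 → turbulent. Relative roughness ε/D = 0.000306/0.0531 = 0.00576. Haaland: 1/√f = -1.8 log₁₀[(0.00576/3.7)^1.11 + 6.9/2.014e+05] = -1.8 log₁₀[0.000765 + 3.43e-05] = 5.575, so f = 0.03217.
Darcy-Weisbach: ΔP = f(L/D)(ρV²/2) = 0.03217·(194/0.0531)·(996·4.493²/2) = 0.03217·3653·1.005e+04 = 1.182e+06 Pa.
ΔP = 1.182e+06 Pa = 1180 kPa.

ΔP ≈ 1180 kPa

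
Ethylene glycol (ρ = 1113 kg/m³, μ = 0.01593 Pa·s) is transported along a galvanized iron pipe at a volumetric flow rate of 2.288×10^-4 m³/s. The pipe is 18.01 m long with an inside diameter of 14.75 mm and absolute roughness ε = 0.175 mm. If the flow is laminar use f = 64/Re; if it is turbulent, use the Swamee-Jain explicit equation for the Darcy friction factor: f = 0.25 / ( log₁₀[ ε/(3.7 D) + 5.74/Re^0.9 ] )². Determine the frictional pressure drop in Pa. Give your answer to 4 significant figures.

ΔP ≈ 56500 Pa

Cross-sectional area A = πD²/4 = π(0.01475)²/4 = 0.0001709 m²; mean velocity V = Q/A = 0.0002288/0.0001709 = 1.339 m/s.
Reynolds number Re = ρVD/μ = 1113 · 1.339 · 0.01475 / 0.0159 = 1380.
Re < 2300 → laminar flow, so f = 64/Re = 64/1380 = 0.04638 (the turbulent correlation is not needed).
Darcy-Weisbach: ΔP = f(L/D)(ρV²/2) = 0.04638·(18.01/0.01475)·(1113·1.339²/2) = 0.04638·1221·997.8 = 5.65e+04 Pa.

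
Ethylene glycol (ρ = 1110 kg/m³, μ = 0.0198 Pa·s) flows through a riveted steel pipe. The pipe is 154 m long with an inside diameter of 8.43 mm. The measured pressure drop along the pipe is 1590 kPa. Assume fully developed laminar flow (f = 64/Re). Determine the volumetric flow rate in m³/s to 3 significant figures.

For laminar flow, f = 64/Re with Re = ρVD/μ, so Darcy-Weisbach reduces to ΔP = 32μLV/D². Solving for V: V = ΔP·D²/(32μL) = 1.59e+06·(0.00843)²/(32·0.0198·154) = 1.158 m/s.
Check: Re = ρVD/μ = 1110·1.158·0.00843/0.0198 = 547.3 < 2300, so the laminar assumption holds.
Q = V·A = 1.158·(π/4·0.00843²) = 6.463e-05 m³/s = 6.46×10^-5 m³/s.

Q ≈ 6.46×10^-5 m³/s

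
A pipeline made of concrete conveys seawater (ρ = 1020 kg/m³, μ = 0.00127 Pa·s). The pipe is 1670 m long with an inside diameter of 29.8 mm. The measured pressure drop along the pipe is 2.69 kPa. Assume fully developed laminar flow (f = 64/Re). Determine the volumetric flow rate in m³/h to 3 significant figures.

Q ≈ 0.0884 m³/h

For laminar flow, f = 64/Re with Re = ρVD/μ, so Darcy-Weisbach reduces to ΔP = 32μLV/D². Solving for V: V = ΔP·D²/(32μL) = 2690·(0.0298)²/(32·0.00127·1670) = 0.0352 m/s.
Check: Re = ρVD/μ = 1020·0.0352·0.0298/0.00127 = 842.4 < 2300, so the laminar assumption holds.
Q = V·A = 0.0352·(π/4·0.0298²) = 2.455e-05 m³/s = 0.0884 m³/h.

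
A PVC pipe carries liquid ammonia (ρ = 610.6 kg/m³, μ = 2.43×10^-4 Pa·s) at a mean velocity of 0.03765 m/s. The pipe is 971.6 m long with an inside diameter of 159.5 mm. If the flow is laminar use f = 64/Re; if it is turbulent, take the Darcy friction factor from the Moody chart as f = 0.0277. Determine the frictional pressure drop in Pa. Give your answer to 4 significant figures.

Reynolds number Re = ρVD/μ = 610.6 · 0.03765 · 0.1595 / 0.000243 = 1.509e+04.
Re > 4000 → turbulent; use the Moody-chart value f = 0.0277.
Darcy-Weisbach: ΔP = f(L/D)(ρV²/2) = 0.0277·(971.6/0.1595)·(610.6·0.03765²/2) = 0.0277·6092·0.4328 = 73.02 Pa.

ΔP ≈ 73.02 Pa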